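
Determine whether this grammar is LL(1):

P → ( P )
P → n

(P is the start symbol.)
Yes, the grammar is LL(1).

A grammar is LL(1) if for each non-terminal N with multiple productions, the predict sets of those productions are pairwise disjoint, where PREDICT(N → α) = (FIRST(α) \ {ε}) ∪ (FOLLOW(N) if α ⇒* ε).

For P:
  PREDICT(P → '(' P ')') = { '(' }
  PREDICT(P → n) = { 'n' }

All predict sets are disjoint. The grammar IS LL(1).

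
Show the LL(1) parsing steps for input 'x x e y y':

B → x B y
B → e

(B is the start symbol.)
LL(1) parsing maintains a stack (initially the start symbol over $) and the input. At each step: if the stack top is a terminal, match it against the current input token; if it is a non-terminal N, replace it with the RHS of M[N, lookahead] (the unique production whose predict set contains the lookahead).

Stack is shown with the top on the left.

Stack      Input        Action
------------------------------
B $        x x e y y $  output B → x B y
x B y $    x x e y y $  match 'x'
B y $      x e y y $    output B → x B y
x B y y $  x e y y $    match 'x'
B y y $    e y y $      output B → e
e y y $    e y y $      match 'e'
y y $      y y $        match 'y'
y $        y $          match 'y'
$          $            accept

The string is accepted.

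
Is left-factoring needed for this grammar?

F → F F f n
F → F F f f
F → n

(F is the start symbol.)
Yes, F has productions with common prefix 'F F f'

Left-factoring is needed when two productions for the same non-terminal
share a common prefix on the right-hand side.

Productions for F:
  F → F F f n
  F → F F f f
  F → n

Found common prefix 'F F f' in productions for F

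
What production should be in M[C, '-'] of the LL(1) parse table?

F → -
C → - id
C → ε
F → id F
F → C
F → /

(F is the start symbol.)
C → - id

To find M[C, '-'], we find productions for C where '-' is in the predict set (PREDICT(N → α) = (FIRST(α) \ {ε}) ∪ (FOLLOW(N) if α ⇒* ε)).

Relevant sets:
  FOLLOW(C) = { $ }

C → - id: PREDICT = { '-' }
  '-' is in predict set, so this production goes in M[C, '-']
C → ε: PREDICT = { $ }

M[C, '-'] = C → - id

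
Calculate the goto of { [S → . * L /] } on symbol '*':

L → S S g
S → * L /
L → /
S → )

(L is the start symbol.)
{ [L → . /], [L → . S S g], [S → * . L /], [S → . )], [S → . * L /] }

GOTO(I, '*') = CLOSURE({ [A → αX.β] : [A → α.Xβ] ∈ I, X = '*' })

Items with dot before '*', with the dot advanced:
  [S → . * L /] → [S → * . L /]
Closure of the advanced items:
  [S → * . L /] has the dot before L: add [L → . S S g], [L → . /]
  [L → . S S g] has the dot before S: add [S → . * L /], [S → . )]

GOTO = { [L → . /], [L → . S S g], [S → * . L /], [S → . )], [S → . * L /] }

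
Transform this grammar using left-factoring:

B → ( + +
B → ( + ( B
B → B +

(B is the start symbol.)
Left-factoring transforms A → αβ₁ | αβ₂ into A → αA' and A' → β₁ | β₂
(α is the longest common prefix among the alternatives). Repeat until
no nonterminal has two alternatives with a common prefix.

Round 1: B has alternatives sharing prefix '( +'. Introduce B': B → ( + B'
  Add: B' → +
  Add: B' → ( B

No remaining common prefixes — done.

Resulting grammar:
B → ( + B'
B' → +
B' → ( B
B → B +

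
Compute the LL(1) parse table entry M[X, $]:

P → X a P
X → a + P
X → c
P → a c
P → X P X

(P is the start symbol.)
To find M[X, $], we find productions for X where $ is in the predict set (PREDICT(N → α) = (FIRST(α) \ {ε}) ∪ (FOLLOW(N) if α ⇒* ε)).

X → a + P: PREDICT = { 'a' }
X → c: PREDICT = { 'c' }

M[X, $] is empty (no production applies)

Answer: Empty (error entry)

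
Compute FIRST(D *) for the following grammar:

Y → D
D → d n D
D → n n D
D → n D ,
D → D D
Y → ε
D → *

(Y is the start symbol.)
FIRST sets of the non-terminals involved (from the grammar, by fixed-point iteration):
  FIRST(D) = { '*', 'd', 'n' }

To compute FIRST(D *), process the symbols left to right:
Symbol D is a non-terminal. Add FIRST(D) \ {ε} = { '*', 'd', 'n' }
D is not nullable (ε ∉ FIRST(D)), so stop here.
FIRST(D *) = { '*', 'd', 'n' }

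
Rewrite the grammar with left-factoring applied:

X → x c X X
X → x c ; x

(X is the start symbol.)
X → x c X'
X' → X X
X' → ; x

Left-factoring transforms A → αβ₁ | αβ₂ into A → αA' and A' → β₁ | β₂
(α is the longest common prefix among the alternatives). Repeat until
no nonterminal has two alternatives with a common prefix.

Round 1: X has alternatives sharing prefix 'x c'. Introduce X': X → x c X'
  Add: X' → X X
  Add: X' → ; x

No remaining common prefixes — done.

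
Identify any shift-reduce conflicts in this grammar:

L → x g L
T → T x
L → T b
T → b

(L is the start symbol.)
Augment with L' → L and build the canonical LR(0) collection (I0 = CLOSURE({[L' → . L]}), then GOTO on every symbol after a dot until no new states appear). It has 9 states:
  I0: { [L → . T b], [L → . x g L], [L' → . L], [T → . T x], [T → . b] }  — shift
  I1: { [L' → L .] }  — accept
  I2: { [L → T . b], [T → T . x] }  — shift
  I3: { [T → b .] }  — reduce
  I4: { [L → x . g L] }  — shift
  I5: { [L → . T b], [L → . x g L], [L → x g . L], [T → . T x], [T → . b] }  — shift
  I6: { [L → x g L .] }  — reduce
  I7: { [L → T b .] }  — reduce
  I8: { [T → T x .] }  — reduce

No state contains both a complete item and a shift item.

Answer: No shift-reduce conflicts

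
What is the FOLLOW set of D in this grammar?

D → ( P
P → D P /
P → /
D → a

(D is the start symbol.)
To compute FOLLOW(D), find every occurrence of D on a right-hand side N → α D β: add FIRST(β) \ {ε}, and if β is empty or nullable also add FOLLOW(N). Iterate to a fixed point.

D is the start symbol, so $ ∈ FOLLOW(D).
In P → D P /: D is followed by P '/', add FIRST(P '/') \ {ε} = { '(', '/', 'a' }

Taking the union: FOLLOW(D) = { $, '(', '/', 'a' }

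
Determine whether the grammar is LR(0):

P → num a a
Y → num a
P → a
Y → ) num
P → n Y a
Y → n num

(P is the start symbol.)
Augment with P' → P and build the canonical LR(0) collection (I0 = CLOSURE({[P' → . P]}), then GOTO on every symbol after a dot until no new states appear). It has 15 states:
  I0: { [P → . a], [P → . n Y a], [P → . num a a], [P' → . P] }  — shift
  I1: { [P' → P .] }  — accept
  I2: { [P → a .] }  — reduce
  I3: { [P → n . Y a], [Y → . ) num], [Y → . n num], [Y → . num a] }  — shift
  I4: { [P → num . a a] }  — shift
  I5: { [P → num a . a] }  — shift
  I6: { [P → num a a .] }  — reduce
  I7: { [Y → ) . num] }  — shift
  I8: { [P → n Y . a] }  — shift
  I9: { [Y → n . num] }  — shift
  I10: { [Y → num . a] }  — shift
  I11: { [Y → num a .] }  — reduce
  I12: { [Y → n num .] }  — reduce
  I13: { [P → n Y a .] }  — reduce
  I14: { [Y → ) num .] }  — reduce

Every state is either a pure shift/goto state or contains exactly one complete item and nothing to shift — no conflicts. The grammar is LR(0).

Answer: Yes, the grammar is LR(0)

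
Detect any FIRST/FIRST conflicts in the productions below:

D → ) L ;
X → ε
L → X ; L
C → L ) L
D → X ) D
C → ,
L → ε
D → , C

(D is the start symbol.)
A FIRST/FIRST conflict occurs when two productions N → α and N → β for the same non-terminal have FIRST(α) ∩ FIRST(β) ≠ ∅ (with ε ∈ FIRST of a nullable right-hand side, so two nullable alternatives also conflict).

FIRST sets of the non-terminals at (or reachable through a nullable prefix from) the front of some alternative:
  FIRST(X) = { ε }
  FIRST(L) = { ';', ε }

Productions for D:
  D → ) L ;: FIRST = { ')' }
  D → X ) D: FIRST = { ')' }
  D → , C: FIRST = { ',' }
Productions for L:
  L → X ; L: FIRST = { ';' }
  L → ε: FIRST = { ε }
Productions for C:
  C → L ) L: FIRST = { ')', ';' }
  C → ,: FIRST = { ',' }
X has only one production, so no FIRST/FIRST conflict is possible there.

Conflict for D: D → ) L ; and D → X ) D
  Overlap: { ')' }

Answer: Yes. D → ')' L ';' / D → X ')' D on { ')' }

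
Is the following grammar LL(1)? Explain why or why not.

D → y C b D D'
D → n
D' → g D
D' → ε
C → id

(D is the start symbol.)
No. Predict set conflict for D': { 'g' }

A grammar is LL(1) if for each non-terminal N with multiple productions, the predict sets of those productions are pairwise disjoint, where PREDICT(N → α) = (FIRST(α) \ {ε}) ∪ (FOLLOW(N) if α ⇒* ε).

Relevant sets:
  FOLLOW(D') = { $, 'g' }

For D:
  PREDICT(D → y C b D D') = { 'y' }
  PREDICT(D → n) = { 'n' }
For D':
  PREDICT(D' → g D) = { 'g' }
  PREDICT(D' → ε) = { $, 'g' }
C has a single production, so nothing to check there.

Conflict found: Predict set conflict for D': { 'g' }
The grammar is NOT LL(1).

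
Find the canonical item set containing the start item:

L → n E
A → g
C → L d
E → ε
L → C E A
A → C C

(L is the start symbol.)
{ [C → . L d], [L → . C E A], [L → . n E], [L' → . L] }

First, augment the grammar with L' → L
I₀ = CLOSURE({ [L' → . L] }):
  [L' → . L] has the dot before L: add [L → . n E], [L → . C E A]
  [L → . C E A] has the dot before C: add [C → . L d]
No further items can be added.

I₀ = { [C → . L d], [L → . C E A], [L → . n E], [L' → . L] }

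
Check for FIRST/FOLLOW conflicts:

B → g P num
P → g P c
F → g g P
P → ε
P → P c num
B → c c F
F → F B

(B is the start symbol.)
A FIRST/FOLLOW conflict occurs when a non-terminal N has a nullable alternative N → β (β ⇒* ε) and another alternative N → α with FIRST(α) ∩ FOLLOW(N) ≠ ∅: on such a lookahead the parser cannot decide between expanding α and letting N vanish via β.

Nullable non-terminals: P.
FIRST sets used below: FIRST(P) = { 'c', 'g', ε }

P: nullable alternative(s) P → ε; FOLLOW(P) = { $, 'c', 'g', 'num' }
  P → g P c: FIRST \ {ε} = { 'g' } — overlaps FOLLOW(P) on { 'g' }: CONFLICT
  P → ε: FIRST \ {ε} = { } — this is the only nullable alternative, skip
  P → P c num: FIRST \ {ε} = { 'c', 'g' } — overlaps FOLLOW(P) on { 'c', 'g' }: CONFLICT

B, F have no nullable alternative, so no FIRST/FOLLOW check is needed there.

So the grammar has 2 FIRST/FOLLOW conflicts (marked CONFLICT above).

Answer: Yes. P → g P c with FOLLOW(P) on { 'g' }; P → P c num with FOLLOW(P) on { 'c', 'g' }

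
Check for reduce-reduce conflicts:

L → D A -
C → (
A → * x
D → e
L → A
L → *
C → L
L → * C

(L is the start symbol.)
Augment with L' → L and build the canonical LR(0) collection (I0 = CLOSURE({[L' → . L]}), then GOTO on every symbol after a dot until no new states appear). It has 13 states:
  I0: { [A → . * x], [D → . e], [L → . * C], [L → . *], [L → . A], [L → . D A -], [L' → . L] }  — shift
  I1: { [A → * . x], [A → . * x], [C → . (], [C → . L], [D → . e], [L → * . C], [L → * .], [L → . * C], [L → . *], [L → . A], [L → . D A -] }  — shift, reduce
  I2: { [L → A .] }  — reduce
  I3: { [A → . * x], [L → D . A -] }  — shift
  I4: { [L' → L .] }  — accept
  I5: { [D → e .] }  — reduce
  I6: { [A → * . x] }  — shift
  I7: { [L → D A . -] }  — shift
  I8: { [L → D A - .] }  — reduce
  I9: { [A → * x .] }  — reduce
  I10: { [C → ( .] }  — reduce
  I11: { [L → * C .] }  — reduce
  I12: { [C → L .] }  — reduce

No state contains more than one complete item.

Answer: No reduce-reduce conflicts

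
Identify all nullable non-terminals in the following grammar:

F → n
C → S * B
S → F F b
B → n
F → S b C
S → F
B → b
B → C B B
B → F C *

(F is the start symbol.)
There are no ε-productions, so no non-terminal can derive ε.
No non-terminals are nullable.

Answer: None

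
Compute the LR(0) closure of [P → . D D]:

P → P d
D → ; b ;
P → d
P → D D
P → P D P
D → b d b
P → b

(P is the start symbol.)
{ [D → . ; b ;], [D → . b d b], [P → . D D] }

Start with: [P → . D D]
  [P → . D D] has the dot before D: add [D → . ; b ;], [D → . b d b]
No further items can be added.

CLOSURE = { [D → . ; b ;], [D → . b d b], [P → . D D] }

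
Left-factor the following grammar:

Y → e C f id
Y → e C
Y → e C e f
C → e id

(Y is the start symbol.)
Y → e C Y'
Y' → f id
Y' → ε
Y' → e f
C → e id

Left-factoring transforms A → αβ₁ | αβ₂ into A → αA' and A' → β₁ | β₂
(α is the longest common prefix among the alternatives). Repeat until
no nonterminal has two alternatives with a common prefix.

Round 1: Y has alternatives sharing prefix 'e C'. Introduce Y': Y → e C Y'
  Add: Y' → f id
  Add: Y' → ε
  Add: Y' → e f

No remaining common prefixes — done.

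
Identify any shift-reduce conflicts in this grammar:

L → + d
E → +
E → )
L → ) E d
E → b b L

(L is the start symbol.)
A shift-reduce conflict occurs when an LR(0) state has both:
  - a complete (reduce) item [A → α .] (dot at the end), and
  - a shift item [B → β . c γ] (dot before a terminal).

Augment with L' → L and build the canonical LR(0) collection (I0 = CLOSURE({[L' → . L]}), then GOTO on every symbol after a dot until no new states appear). It has 12 states:
  I0: { [L → . ) E d], [L → . + d], [L' → . L] }  — shift
  I1: { [E → . )], [E → . +], [E → . b b L], [L → ) . E d] }  — shift
  I2: { [L → + . d] }  — shift
  I3: { [L' → L .] }  — accept
  I4: { [L → + d .] }  — reduce
  I5: { [E → ) .] }  — reduce
  I6: { [E → + .] }  — reduce
  I7: { [L → ) E . d] }  — shift
  I8: { [E → b . b L] }  — shift
  I9: { [E → b b . L], [L → . ) E d], [L → . + d] }  — shift
  I10: { [E → b b L .] }  — reduce
  I11: { [L → ) E d .] }  — reduce

No state contains both a complete item and a shift item.

Answer: No shift-reduce conflicts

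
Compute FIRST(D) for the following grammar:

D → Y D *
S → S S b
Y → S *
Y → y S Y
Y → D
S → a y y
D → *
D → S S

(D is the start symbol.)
{ '*', 'a', 'y' }

To compute FIRST(D), examine every production with D on the left-hand side, reading each right-hand side left to right until a non-nullable symbol is reached.

FIRST sets of the other non-terminals involved (by the same procedure, iterated to a fixed point):
  FIRST(Y) = { '*', 'a', 'y' }
  FIRST(S) = { 'a' }

From D → Y D *:
  - Y is a non-terminal: add FIRST(Y) \ {ε} = { '*', 'a', 'y' }
    Y is not nullable, so stop
From D → *:
  - '*' is a terminal: add '*' and stop
From D → S S:
  - S is a non-terminal: add FIRST(S) \ {ε} = { 'a' }
    S is not nullable, so stop

Collecting: FIRST(D) = { '*', 'a', 'y' }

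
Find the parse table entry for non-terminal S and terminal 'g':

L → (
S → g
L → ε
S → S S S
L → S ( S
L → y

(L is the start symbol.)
S → g, S → S S S

To find M[S, 'g'], we find productions for S where 'g' is in the predict set (PREDICT(N → α) = (FIRST(α) \ {ε}) ∪ (FOLLOW(N) if α ⇒* ε)).

Relevant sets:
  FIRST(S) = { 'g' }

S → g: PREDICT = { 'g' }
  'g' is in predict set, so this production goes in M[S, 'g']
S → S S S: PREDICT = { 'g' }
  'g' is in predict set, so this production goes in M[S, 'g']

M[S, 'g'] = S → g, S → S S S  (a multiply-defined cell — the grammar is not LL(1))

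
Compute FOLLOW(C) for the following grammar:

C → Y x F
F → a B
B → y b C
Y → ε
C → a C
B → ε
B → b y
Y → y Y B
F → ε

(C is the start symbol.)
{ $, 'b', 'x', 'y' }

C is the start symbol, so $ ∈ FOLLOW(C).
In B → y b C: C is at the end, add FOLLOW(B)
In C → a C: C is at the end; this adds FOLLOW(C) to itself — nothing new

The FOLLOW sets referred to above (computed the same way, to a fixed point):
  FOLLOW(B) = { $, 'b', 'x', 'y' }

Taking the union: FOLLOW(C) = { $, 'b', 'x', 'y' }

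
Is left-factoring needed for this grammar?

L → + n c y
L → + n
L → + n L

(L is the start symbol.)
Left-factoring is needed when two productions for the same non-terminal
share a common prefix on the right-hand side.

Productions for L:
  L → + n c y
  L → + n
  L → + n L

Found common prefix '+ n' in productions for L

Answer: Yes, L has productions with common prefix '+ n'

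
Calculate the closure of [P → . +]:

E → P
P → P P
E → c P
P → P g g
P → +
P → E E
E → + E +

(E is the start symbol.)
{ [P → . +] }

To compute CLOSURE, for each item [A → α.Bβ] where B is a non-terminal, add [B → .γ] for all productions B → γ; repeat for the newly added items until nothing changes.

Start with: [P → . +]
The dot precedes the terminal '+', so nothing is added.

CLOSURE = { [P → . +] }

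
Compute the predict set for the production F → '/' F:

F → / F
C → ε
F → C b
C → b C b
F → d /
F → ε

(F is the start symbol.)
{ '/' }

PREDICT(F → '/' F) = (FIRST(RHS) \ {ε}) ∪ (FOLLOW(F) if ε ∈ FIRST(RHS), i.e. RHS ⇒* ε)
FIRST('/' F) = { '/' }
ε ∉ FIRST('/' F), so FOLLOW(F) is not added.
PREDICT(F → '/' F) = { '/' }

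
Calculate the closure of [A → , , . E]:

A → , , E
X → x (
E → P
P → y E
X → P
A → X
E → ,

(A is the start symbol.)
{ [A → , , . E], [E → . ,], [E → . P], [P → . y E] }

Start with: [A → , , . E]
  [A → , , . E] has the dot before E: add [E → . P], [E → . ,]
  [E → . P] has the dot before P: add [P → . y E]
No further items can be added.

CLOSURE = { [A → , , . E], [E → . ,], [E → . P], [P → . y E] }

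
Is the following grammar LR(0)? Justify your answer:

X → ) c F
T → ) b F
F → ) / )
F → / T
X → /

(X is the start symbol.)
A grammar is LR(0) if no state in the canonical LR(0) collection has:
  - both a shift item (dot before a terminal) and a complete item (shift-reduce conflict), or
  - two or more complete items (reduce-reduce conflict; the accept item [X' → X .] counts as a complete item here).

Augment with X' → X and build the canonical LR(0) collection (I0 = CLOSURE({[X' → . X]}), then GOTO on every symbol after a dot until no new states appear). It has 14 states:
  I0: { [X → . ) c F], [X → . /], [X' → . X] }  — shift
  I1: { [X → ) . c F] }  — shift
  I2: { [X → / .] }  — reduce
  I3: { [X' → X .] }  — accept
  I4: { [F → . ) / )], [F → . / T], [X → ) c . F] }  — shift
  I5: { [F → ) . / )] }  — shift
  I6: { [F → / . T], [T → . ) b F] }  — shift
  I7: { [X → ) c F .] }  — reduce
  I8: { [T → ) . b F] }  — shift
  I9: { [F → / T .] }  — reduce
  I10: { [F → . ) / )], [F → . / T], [T → ) b . F] }  — shift
  I11: { [T → ) b F .] }  — reduce
  I12: { [F → ) / . )] }  — shift
  I13: { [F → ) / ) .] }  — reduce

Every state is either a pure shift/goto state or contains exactly one complete item and nothing to shift — no conflicts. The grammar is LR(0).

Answer: Yes, the grammar is LR(0)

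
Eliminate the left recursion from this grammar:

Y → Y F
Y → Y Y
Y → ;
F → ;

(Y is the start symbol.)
Y is directly left-recursive. The standard transformation for
  A → A α₁ | ... | A α_m | β₁ | ... | β_n
is
  A  → β₁ A' | ... | β_n A'
  A' → α₁ A' | ... | α_m A' | ε

Y → ; becomes Y → ; Y'
Y → Y F becomes Y' → F Y'
Y → Y Y becomes Y' → Y Y'
Add Y' → ε

Productions for other non-terminals are unchanged:
  F → ;

Resulting grammar:
Y → ; Y'
Y' → F Y'
Y' → Y Y'
Y' → ε
F → ;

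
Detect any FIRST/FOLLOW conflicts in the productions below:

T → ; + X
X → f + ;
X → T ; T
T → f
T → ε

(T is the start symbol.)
Yes. T → ';' '+' X with FOLLOW(T) on { ';' }

A FIRST/FOLLOW conflict occurs when a non-terminal N has a nullable alternative N → β (β ⇒* ε) and another alternative N → α with FIRST(α) ∩ FOLLOW(N) ≠ ∅: on such a lookahead the parser cannot decide between expanding α and letting N vanish via β.

Nullable non-terminals: T.

T: nullable alternative(s) T → ε; FOLLOW(T) = { $, ';' }
  T → ; + X: FIRST \ {ε} = { ';' } — overlaps FOLLOW(T) on { ';' }: CONFLICT
  T → f: FIRST \ {ε} = { 'f' } — disjoint from FOLLOW(T)
  T → ε: FIRST \ {ε} = { } — this is the only nullable alternative, skip

X has no nullable alternative, so no FIRST/FOLLOW check is needed there.

So the grammar has 1 FIRST/FOLLOW conflict (marked CONFLICT above).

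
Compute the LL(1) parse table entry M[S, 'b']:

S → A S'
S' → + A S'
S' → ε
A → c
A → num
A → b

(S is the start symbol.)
To find M[S, 'b'], we find productions for S where 'b' is in the predict set (PREDICT(N → α) = (FIRST(α) \ {ε}) ∪ (FOLLOW(N) if α ⇒* ε)).

Relevant sets:
  FIRST(A) = { 'b', 'c', 'num' }

S → A S': PREDICT = { 'b', 'c', 'num' }
  'b' is in predict set, so this production goes in M[S, 'b']

M[S, 'b'] = S → A S'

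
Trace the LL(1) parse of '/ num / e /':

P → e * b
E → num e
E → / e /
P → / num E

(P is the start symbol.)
Stack is shown with the top on the left.

Stack      Input          Action
--------------------------------
P $        / num / e / $  output P → / num E
/ num E $  / num / e / $  match '/'
num E $    num / e / $    match 'num'
E $        / e / $        output E → / e /
/ e / $    / e / $        match '/'
e / $      e / $          match 'e'
/ $        / $            match '/'
$          $              accept

The string is accepted.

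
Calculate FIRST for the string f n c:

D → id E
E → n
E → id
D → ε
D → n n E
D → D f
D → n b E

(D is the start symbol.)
{ 'f' }

To compute FIRST(f n c), process the symbols left to right:
Symbol f is a terminal. Add 'f' and stop.
FIRST(f n c) = { 'f' }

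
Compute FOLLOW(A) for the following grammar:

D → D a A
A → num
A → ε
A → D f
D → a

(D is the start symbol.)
{ $, 'a', 'f' }

In D → D a A: A is at the end, add FOLLOW(D)

The FOLLOW sets referred to above (computed the same way, to a fixed point):
  FOLLOW(D) = { $, 'a', 'f' }

Taking the union: FOLLOW(A) = { $, 'a', 'f' }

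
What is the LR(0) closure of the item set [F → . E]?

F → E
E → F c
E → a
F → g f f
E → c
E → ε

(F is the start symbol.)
{ [E → . F c], [E → . a], [E → . c], [E → .], [F → . E], [F → . g f f] }

Start with: [F → . E]
  [F → . E] has the dot before E: add [E → . F c], [E → . a], [E → . c], [E → .]
  [E → . F c] has the dot before F: add [F → . g f f]
No further items can be added.

CLOSURE = { [E → . F c], [E → . a], [E → . c], [E → .], [F → . E], [F → . g f f] }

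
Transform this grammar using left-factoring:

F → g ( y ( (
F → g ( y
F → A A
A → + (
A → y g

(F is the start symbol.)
Left-factoring transforms A → αβ₁ | αβ₂ into A → αA' and A' → β₁ | β₂
(α is the longest common prefix among the alternatives). Repeat until
no nonterminal has two alternatives with a common prefix.

Round 1: F has alternatives sharing prefix 'g ( y'. Introduce F': F → g ( y F'
  Add: F' → ( (
  Add: F' → ε

No remaining common prefixes — done.

Resulting grammar:
F → g ( y F'
F' → ( (
F' → ε
F → A A
A → + (
A → y g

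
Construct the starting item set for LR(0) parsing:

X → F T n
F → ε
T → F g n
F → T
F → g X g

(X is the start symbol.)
First, augment the grammar with X' → X
I₀ = CLOSURE({ [X' → . X] }):
  [X' → . X] has the dot before X: add [X → . F T n]
  [X → . F T n] has the dot before F: add [F → .], [F → . T], [F → . g X g]
  [F → . T] has the dot before T: add [T → . F g n]
No further items can be added.

I₀ = { [F → . T], [F → . g X g], [F → .], [T → . F g n], [X → . F T n], [X' → . X] }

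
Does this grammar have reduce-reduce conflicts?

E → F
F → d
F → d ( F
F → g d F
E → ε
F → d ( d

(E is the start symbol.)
Yes — I9: [F → d .] vs [F → d ( d .]

A reduce-reduce conflict occurs when an LR(0) state has two complete items [A → α .] and [B → β .] — both call for a reduction, and with no lookahead the parser cannot choose between them.

Augment with E' → E and build the canonical LR(0) collection (I0 = CLOSURE({[E' → . E]}), then GOTO on every symbol after a dot until no new states appear). It has 10 states:
  I0: { [E → . F], [E → .], [E' → . E], [F → . d ( F], [F → . d ( d], [F → . d], [F → . g d F] }  — shift, reduce
  I1: { [E' → E .] }  — accept
  I2: { [E → F .] }  — reduce
  I3: { [F → d . ( F], [F → d . ( d], [F → d .] }  — shift, reduce
  I4: { [F → g . d F] }  — shift
  I5: { [F → . d ( F], [F → . d ( d], [F → . d], [F → . g d F], [F → g d . F] }  — shift
  I6: { [F → g d F .] }  — reduce
  I7: { [F → . d ( F], [F → . d ( d], [F → . d], [F → . g d F], [F → d ( . F], [F → d ( . d] }  — shift
  I8: { [F → d ( F .] }  — reduce
  I9: { [F → d ( d .], [F → d . ( F], [F → d . ( d], [F → d .] }  — shift, 2 reduces

I9 contains complete items [F → d .], [F → d ( d .] — reduce-reduce conflict.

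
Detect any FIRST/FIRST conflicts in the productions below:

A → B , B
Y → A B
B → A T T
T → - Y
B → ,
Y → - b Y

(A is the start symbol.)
Yes. B → A T T / B → ',' on { ',' }

FIRST sets of the non-terminals at (or reachable through a nullable prefix from) the front of some alternative:
  FIRST(A) = { ',' }

Productions for Y:
  Y → A B: FIRST = { ',' }
  Y → - b Y: FIRST = { '-' }
Productions for B:
  B → A T T: FIRST = { ',' }
  B → ,: FIRST = { ',' }
A, T have only one production, so no FIRST/FIRST conflict is possible there.

Conflict for B: B → A T T and B → ,
  Overlap: { ',' }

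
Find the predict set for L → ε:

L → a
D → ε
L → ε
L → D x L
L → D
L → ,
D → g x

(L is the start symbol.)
PREDICT(L → ε) = (FIRST(RHS) \ {ε}) ∪ (FOLLOW(L) if ε ∈ FIRST(RHS), i.e. RHS ⇒* ε)
The right-hand side is ε (FIRST(ε) = { ε }), so the predict set is FOLLOW(L) = { $ }
PREDICT(L → ε) = { $ }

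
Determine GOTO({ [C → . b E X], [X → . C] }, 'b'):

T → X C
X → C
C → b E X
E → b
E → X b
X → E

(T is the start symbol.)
GOTO(I, 'b') = CLOSURE({ [A → αX.β] : [A → α.Xβ] ∈ I, X = 'b' })

Items with dot before 'b', with the dot advanced:
  [C → . b E X] → [C → b . E X]
Closure of the advanced items:
  [C → b . E X] has the dot before E: add [E → . b], [E → . X b]
  [E → . X b] has the dot before X: add [X → . C], [X → . E]
  [X → . C] has the dot before C: add [C → . b E X]

GOTO = { [C → . b E X], [C → b . E X], [E → . X b], [E → . b], [X → . C], [X → . E] }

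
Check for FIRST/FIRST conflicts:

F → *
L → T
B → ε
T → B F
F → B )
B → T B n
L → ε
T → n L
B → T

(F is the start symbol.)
Yes. F → '*' / F → B ')' on { '*' }; B → T B n / B → T on { ')', '*', 'n' }; T → B F / T → n L on { 'n' }

FIRST sets of the non-terminals at (or reachable through a nullable prefix from) the front of some alternative:
  FIRST(B) = { ')', '*', 'n', ε }
  FIRST(T) = { ')', '*', 'n' }
  FIRST(F) = { ')', '*', 'n' }

Productions for F:
  F → *: FIRST = { '*' }
  F → B ): FIRST = { ')', '*', 'n' }
Productions for L:
  L → T: FIRST = { ')', '*', 'n' }
  L → ε: FIRST = { ε }
Productions for B:
  B → ε: FIRST = { ε }
  B → T B n: FIRST = { ')', '*', 'n' }
  B → T: FIRST = { ')', '*', 'n' }
Productions for T:
  T → B F: FIRST = { ')', '*', 'n' }
  T → n L: FIRST = { 'n' }

Conflict for F: F → * and F → B )
  Overlap: { '*' }
Conflict for B: B → T B n and B → T
  Overlap: { ')', '*', 'n' }
Conflict for T: T → B F and T → n L
  Overlap: { 'n' }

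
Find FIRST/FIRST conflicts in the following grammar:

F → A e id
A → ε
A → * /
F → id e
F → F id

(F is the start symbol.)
Yes. F → A e id / F → F id on { '*', 'e' }; F → id e / F → F id on { 'id' }

FIRST sets of the non-terminals at (or reachable through a nullable prefix from) the front of some alternative:
  FIRST(A) = { '*', ε }
  FIRST(F) = { '*', 'e', 'id' }

Productions for F:
  F → A e id: FIRST = { '*', 'e' }
  F → id e: FIRST = { 'id' }
  F → F id: FIRST = { '*', 'e', 'id' }
Productions for A:
  A → ε: FIRST = { ε }
  A → * /: FIRST = { '*' }

Conflict for F: F → A e id and F → F id
  Overlap: { '*', 'e' }
Conflict for F: F → id e and F → F id
  Overlap: { 'id' }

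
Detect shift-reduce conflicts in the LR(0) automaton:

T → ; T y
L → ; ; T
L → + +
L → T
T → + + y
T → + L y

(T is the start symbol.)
Yes — I12: [L → ; ; T .] vs [T → ; T . y]; I13: [L → + + .] vs [L → . + +]

A shift-reduce conflict occurs when an LR(0) state has both:
  - a complete (reduce) item [A → α .] (dot at the end), and
  - a shift item [B → β . c γ] (dot before a terminal).

Augment with T' → T and build the canonical LR(0) collection (I0 = CLOSURE({[T' → . T]}), then GOTO on every symbol after a dot until no new states appear). It has 15 states:
  I0: { [T → . + + y], [T → . + L y], [T → . ; T y], [T' → . T] }  — shift
  I1: { [L → . + +], [L → . ; ; T], [L → . T], [T → + . + y], [T → + . L y], [T → . + + y], [T → . + L y], [T → . ; T y] }  — shift
  I2: { [T → . + + y], [T → . + L y], [T → . ; T y], [T → ; . T y] }  — shift
  I3: { [T' → T .] }  — accept
  I4: { [T → ; T . y] }  — shift
  I5: { [T → ; T y .] }  — reduce
  I6: { [L → + . +], [L → . + +], [L → . ; ; T], [L → . T], [T → + + . y], [T → + . + y], [T → + . L y], [T → . + + y], [T → . + L y], [T → . ; T y] }  — shift
  I7: { [L → ; . ; T], [T → . + + y], [T → . + L y], [T → . ; T y], [T → ; . T y] }  — shift
  I8: { [T → + L . y] }  — shift
  I9: { [L → T .] }  — reduce
  I10: { [T → + L y .] }  — reduce
  I11: { [L → ; ; . T], [T → . + + y], [T → . + L y], [T → . ; T y], [T → ; . T y] }  — shift
  I12: { [L → ; ; T .], [T → ; T . y] }  — shift, reduce
  I13: { [L → + + .], [L → + . +], [L → . + +], [L → . ; ; T], [L → . T], [T → + + . y], [T → + . + y], [T → + . L y], [T → . + + y], [T → . + L y], [T → . ; T y] }  — shift, reduce
  I14: { [T → + + y .] }  — reduce

I12 contains reduce item [L → ; ; T .] and shift item [T → ; T . y] — shift-reduce conflict.
I13 contains reduce item [L → + + .] and shift items [L → . + +], [L → + . +], [L → . ; ; T], [T → . + + y], [T → + . + y], [T → + + . y], [T → . + L y], [T → . ; T y] — shift-reduce conflict.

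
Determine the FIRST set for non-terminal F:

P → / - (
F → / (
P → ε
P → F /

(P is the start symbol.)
{ '/' }

From F → / (:
  - '/' is a terminal: add '/' and stop

Collecting: FIRST(F) = { '/' }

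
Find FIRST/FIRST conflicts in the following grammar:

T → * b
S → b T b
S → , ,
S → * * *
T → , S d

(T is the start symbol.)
No FIRST/FIRST conflicts.

Productions for T:
  T → * b: FIRST = { '*' }
  T → , S d: FIRST = { ',' }
Productions for S:
  S → b T b: FIRST = { 'b' }
  S → , ,: FIRST = { ',' }
  S → * * *: FIRST = { '*' }

All alternatives of each non-terminal have pairwise disjoint FIRST sets.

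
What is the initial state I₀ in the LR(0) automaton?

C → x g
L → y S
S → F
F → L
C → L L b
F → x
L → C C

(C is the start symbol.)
First, augment the grammar with C' → C
I₀ = CLOSURE({ [C' → . C] }):
  [C' → . C] has the dot before C: add [C → . x g], [C → . L L b]
  [C → . L L b] has the dot before L: add [L → . y S], [L → . C C]
No further items can be added.

I₀ = { [C → . L L b], [C → . x g], [C' → . C], [L → . C C], [L → . y S] }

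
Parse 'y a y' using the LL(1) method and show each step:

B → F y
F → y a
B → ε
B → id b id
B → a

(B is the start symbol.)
LL(1) parsing maintains a stack (initially the start symbol over $) and the input. At each step: if the stack top is a terminal, match it against the current input token; if it is a non-terminal N, replace it with the RHS of M[N, lookahead] (the unique production whose predict set contains the lookahead).

Stack is shown with the top on the left.

Stack    Input    Action
------------------------
B $      y a y $  output B → F y
F y $    y a y $  output F → y a
y a y $  y a y $  match 'y'
a y $    a y $    match 'a'
y $      y $      match 'y'
$        $        accept

The string is accepted.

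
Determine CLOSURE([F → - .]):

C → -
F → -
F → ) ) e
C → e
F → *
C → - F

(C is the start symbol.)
{ [F → - .] }

Start with: [F → - .]
The dot is at the end, so nothing is added.

CLOSURE = { [F → - .] }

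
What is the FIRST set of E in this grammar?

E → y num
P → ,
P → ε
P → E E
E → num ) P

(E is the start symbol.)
To compute FIRST(E), examine every production with E on the left-hand side, reading each right-hand side left to right until a non-nullable symbol is reached.

From E → y num:
  - y is a terminal: add 'y' and stop
From E → num ) P:
  - num is a terminal: add 'num' and stop

Collecting: FIRST(E) = { 'num', 'y' }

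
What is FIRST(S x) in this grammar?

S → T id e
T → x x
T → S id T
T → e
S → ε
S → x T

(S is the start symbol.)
{ 'e', 'id', 'x' }

FIRST sets of the non-terminals involved (from the grammar, by fixed-point iteration):
  FIRST(S) = { 'e', 'id', 'x', ε }

To compute FIRST(S x), process the symbols left to right:
Symbol S is a non-terminal. Add FIRST(S) \ {ε} = { 'e', 'id', 'x' }
S is nullable (ε ∈ FIRST(S)), continue to the next symbol.
Symbol x is a terminal. Add 'x' and stop.
FIRST(S x) = { 'e', 'id', 'x' }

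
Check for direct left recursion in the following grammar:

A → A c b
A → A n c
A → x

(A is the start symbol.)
Yes, A is left-recursive

A → A c b: LEFT RECURSIVE (starts with A)
A → A n c: LEFT RECURSIVE (starts with A)
A → x: starts with x

The grammar has direct left recursion on: A.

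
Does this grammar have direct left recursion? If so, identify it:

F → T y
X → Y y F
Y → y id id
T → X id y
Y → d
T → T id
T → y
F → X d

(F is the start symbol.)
Yes, T is left-recursive

Direct left recursion occurs when N → N α for some non-terminal N (the right-hand side begins with the left-hand side itself).

F → T y: starts with T
X → Y y F: starts with Y
Y → y id id: starts with y
T → X id y: starts with X
Y → d: starts with d
T → T id: LEFT RECURSIVE (starts with T)
T → y: starts with y
F → X d: starts with X

The grammar has direct left recursion on: T.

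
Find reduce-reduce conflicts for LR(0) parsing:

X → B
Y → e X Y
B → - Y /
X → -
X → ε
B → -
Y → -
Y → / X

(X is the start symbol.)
Augment with X' → X and build the canonical LR(0) collection (I0 = CLOSURE({[X' → . X]}), then GOTO on every symbol after a dot until no new states appear). It has 12 states:
  I0: { [B → . - Y /], [B → . -], [X → . -], [X → . B], [X → .], [X' → . X] }  — shift, reduce
  I1: { [B → - . Y /], [B → - .], [X → - .], [Y → . -], [Y → . / X], [Y → . e X Y] }  — shift, 2 reduces
  I2: { [X → B .] }  — reduce
  I3: { [X' → X .] }  — accept
  I4: { [Y → - .] }  — reduce
  I5: { [B → . - Y /], [B → . -], [X → . -], [X → . B], [X → .], [Y → / . X] }  — shift, reduce
  I6: { [B → - Y . /] }  — shift
  I7: { [B → . - Y /], [B → . -], [X → . -], [X → . B], [X → .], [Y → e . X Y] }  — shift, reduce
  I8: { [Y → . -], [Y → . / X], [Y → . e X Y], [Y → e X . Y] }  — shift
  I9: { [Y → e X Y .] }  — reduce
  I10: { [B → - Y / .] }  — reduce
  I11: { [Y → / X .] }  — reduce

I1 contains complete items [B → - .], [X → - .] — reduce-reduce conflict.

Answer: Yes — I1: [B → - .] vs [X → - .]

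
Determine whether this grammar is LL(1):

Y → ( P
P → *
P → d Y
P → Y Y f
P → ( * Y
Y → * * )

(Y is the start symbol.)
Relevant sets:
  FIRST(Y) = { '(', '*' }

For Y:
  PREDICT(Y → '(' P) = { '(' }
  PREDICT(Y → '*' '*' ')') = { '*' }
For P:
  PREDICT(P → '*') = { '*' }
  PREDICT(P → d Y) = { 'd' }
  PREDICT(P → Y Y f) = { '(', '*' }
  PREDICT(P → '(' '*' Y) = { '(' }

Conflict found: Predict set conflict for P: { '*' }
The grammar is NOT LL(1).

Answer: No. Predict set conflict for P: { '*' }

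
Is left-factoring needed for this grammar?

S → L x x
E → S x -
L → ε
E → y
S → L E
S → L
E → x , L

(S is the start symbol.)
Yes, S has productions with common prefix 'L'

Left-factoring is needed when two productions for the same non-terminal
share a common prefix on the right-hand side.

Productions for S:
  S → L x x
  S → L E
  S → L
Productions for E:
  E → S x -
  E → y
  E → x , L

Found common prefix 'L' in productions for S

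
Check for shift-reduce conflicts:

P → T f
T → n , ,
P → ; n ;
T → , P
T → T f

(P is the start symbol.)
No shift-reduce conflicts

A shift-reduce conflict occurs when an LR(0) state has both:
  - a complete (reduce) item [A → α .] (dot at the end), and
  - a shift item [B → β . c γ] (dot before a terminal).

Augment with P' → P and build the canonical LR(0) collection (I0 = CLOSURE({[P' → . P]}), then GOTO on every symbol after a dot until no new states appear). It has 12 states:
  I0: { [P → . ; n ;], [P → . T f], [P' → . P], [T → . , P], [T → . T f], [T → . n , ,] }  — shift
  I1: { [P → . ; n ;], [P → . T f], [T → , . P], [T → . , P], [T → . T f], [T → . n , ,] }  — shift
  I2: { [P → ; . n ;] }  — shift
  I3: { [P' → P .] }  — accept
  I4: { [P → T . f], [T → T . f] }  — shift
  I5: { [T → n . , ,] }  — shift
  I6: { [T → n , . ,] }  — shift
  I7: { [T → n , , .] }  — reduce
  I8: { [P → T f .], [T → T f .] }  — 2 reduces
  I9: { [P → ; n . ;] }  — shift
  I10: { [P → ; n ; .] }  — reduce
  I11: { [T → , P .] }  — reduce

No state contains both a complete item and a shift item.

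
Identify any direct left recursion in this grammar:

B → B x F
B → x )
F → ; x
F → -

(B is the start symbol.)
Yes, B is left-recursive

Direct left recursion occurs when N → N α for some non-terminal N (the right-hand side begins with the left-hand side itself).

B → B x F: LEFT RECURSIVE (starts with B)
B → x ): starts with x
F → ; x: starts with ';'
F → -: starts with '-'

The grammar has direct left recursion on: B.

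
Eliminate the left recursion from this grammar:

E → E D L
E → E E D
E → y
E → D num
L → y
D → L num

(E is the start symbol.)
E is directly left-recursive. The standard transformation for
  A → A α₁ | ... | A α_m | β₁ | ... | β_n
is
  A  → β₁ A' | ... | β_n A'
  A' → α₁ A' | ... | α_m A' | ε

E → y becomes E → y E'
E → D num becomes E → D num E'
E → E D L becomes E' → D L E'
E → E E D becomes E' → E D E'
Add E' → ε

Productions for other non-terminals are unchanged:
  L → y
  D → L num

Resulting grammar:
E → y E'
E → D num E'
E' → D L E'
E' → E D E'
E' → ε
L → y
D → L num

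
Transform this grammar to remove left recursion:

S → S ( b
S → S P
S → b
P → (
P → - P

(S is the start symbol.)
S → b S'
S' → ( b S'
S' → P S'
S' → ε
P → (
P → - P

S is directly left-recursive. The standard transformation for
  A → A α₁ | ... | A α_m | β₁ | ... | β_n
is
  A  → β₁ A' | ... | β_n A'
  A' → α₁ A' | ... | α_m A' | ε

S → b becomes S → b S'
S → S ( b becomes S' → ( b S'
S → S P becomes S' → P S'
Add S' → ε

Productions for other non-terminals are unchanged:
  P → (
  P → - P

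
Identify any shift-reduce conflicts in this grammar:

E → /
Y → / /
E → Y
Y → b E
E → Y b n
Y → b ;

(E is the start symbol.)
A shift-reduce conflict occurs when an LR(0) state has both:
  - a complete (reduce) item [A → α .] (dot at the end), and
  - a shift item [B → β . c γ] (dot before a terminal).

Augment with E' → E and build the canonical LR(0) collection (I0 = CLOSURE({[E' → . E]}), then GOTO on every symbol after a dot until no new states appear). It has 10 states:
  I0: { [E → . /], [E → . Y b n], [E → . Y], [E' → . E], [Y → . / /], [Y → . b ;], [Y → . b E] }  — shift
  I1: { [E → / .], [Y → / . /] }  — shift, reduce
  I2: { [E' → E .] }  — accept
  I3: { [E → Y . b n], [E → Y .] }  — shift, reduce
  I4: { [E → . /], [E → . Y b n], [E → . Y], [Y → . / /], [Y → . b ;], [Y → . b E], [Y → b . ;], [Y → b . E] }  — shift
  I5: { [Y → b ; .] }  — reduce
  I6: { [Y → b E .] }  — reduce
  I7: { [E → Y b . n] }  — shift
  I8: { [E → Y b n .] }  — reduce
  I9: { [Y → / / .] }  — reduce

I1 contains reduce item [E → / .] and shift item [Y → / . /] — shift-reduce conflict.
I3 contains reduce item [E → Y .] and shift item [E → Y . b n] — shift-reduce conflict.

Answer: Yes — I1: [E → / .] vs [Y → / . /]; I3: [E → Y .] vs [E → Y . b n]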